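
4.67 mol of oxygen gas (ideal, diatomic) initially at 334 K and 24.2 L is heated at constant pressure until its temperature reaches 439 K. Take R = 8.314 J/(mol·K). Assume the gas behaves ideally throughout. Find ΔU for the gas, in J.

10200 J

P₁ = nRT₁/V₁ = 4.67×8.314×334/24.2 = 536 kPa.
Isobaric: P stays 536 kPa; V/T = const ⇒ T₂ = 439 K, V₂ = 31.8 L.
For an ideal gas ΔU = nCvΔT with Cv = (5/2)R = 20.8 J/(mol·K).
ΔU = 4.67×20.8×(439−334) = 10200 J.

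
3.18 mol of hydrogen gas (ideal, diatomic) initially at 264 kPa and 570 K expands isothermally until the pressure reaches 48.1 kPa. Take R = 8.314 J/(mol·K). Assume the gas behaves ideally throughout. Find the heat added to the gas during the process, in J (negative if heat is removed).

25700 J

V₁ = nRT₁/P₁ = 3.18×8.314×570/264 = 57.1 L.
Isothermal: T stays 570 K; PV = const ⇒ V₂ = 313 L, P₂ = 48.1 kPa.
ΔU = 0 (ideal gas, T constant).
W = nRT ln(V₂/V₁) = 3.18×8.314×570×ln(5.49) = 25700 J.
Q = ΔU + W = 25700 J.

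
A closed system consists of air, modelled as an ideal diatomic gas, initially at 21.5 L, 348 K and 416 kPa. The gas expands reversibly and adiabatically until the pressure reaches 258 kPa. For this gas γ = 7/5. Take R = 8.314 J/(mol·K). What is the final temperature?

Adiabatic: T₂/T₁ = (P₂/P₁)^((γ−1)/γ) ⇒ T₂ = 348×(0.620)^0.286 = 304 K; V₂ = 30.2 L.

304 K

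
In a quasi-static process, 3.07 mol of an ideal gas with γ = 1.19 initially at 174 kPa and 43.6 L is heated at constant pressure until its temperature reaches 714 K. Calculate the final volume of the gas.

105 L

T₁ = P₁V₁/(nR) = 174×43.6/(3.07×8.314) = 297 K.
Isobaric: P stays 174 kPa; V/T = const ⇒ T₂ = 714 K, V₂ = 105 L.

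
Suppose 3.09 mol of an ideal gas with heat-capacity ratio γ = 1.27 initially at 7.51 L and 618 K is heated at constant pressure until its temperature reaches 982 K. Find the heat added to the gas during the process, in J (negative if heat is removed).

P₁ = nRT₁/V₁ = 3.09×8.314×618/7.51 = 2110 kPa.
Isobaric: P stays 2110 kPa; V/T = const ⇒ T₂ = 982 K, V₂ = 11.9 L.
W = PΔV = 2110×(11.9−7.51) kPa·L = 9350 J.
ΔU = nCvΔT = 3.09×30.8×(982−618) = 34600 J.
Q = ΔU + W = nCpΔT = 44000 J.

44000 J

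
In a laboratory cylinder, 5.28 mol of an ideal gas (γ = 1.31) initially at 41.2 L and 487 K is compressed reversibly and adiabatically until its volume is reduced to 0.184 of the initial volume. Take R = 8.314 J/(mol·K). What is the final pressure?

4770 kPa

P₁ = nRT₁/V₁ = 5.28×8.314×487/41.2 = 519 kPa.
Adiabatic: TV^(γ−1) = const ⇒ T₂ = 487×(5.43)^0.310 = 823 K; PV^γ = const ⇒ P₂ = 4770 kPa.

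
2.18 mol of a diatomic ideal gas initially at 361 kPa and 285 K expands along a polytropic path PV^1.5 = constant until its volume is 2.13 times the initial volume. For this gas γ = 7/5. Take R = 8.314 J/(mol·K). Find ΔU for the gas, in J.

V₁ = nRT₁/P₁ = 2.18×8.314×285/361 = 14.3 L.
Polytropic n=1.5: T₂ = T₁(V₁/V₂)^(n−1) = 285×(0.469)^0.50 = 195 K; P₂ = P₁(V₁/V₂)^n = 116 kPa.
For an ideal gas ΔU = nCvΔT with Cv = (5/2)R = 20.8 J/(mol·K).
ΔU = 2.18×20.8×(195−285) = -4070 J.

-4070 J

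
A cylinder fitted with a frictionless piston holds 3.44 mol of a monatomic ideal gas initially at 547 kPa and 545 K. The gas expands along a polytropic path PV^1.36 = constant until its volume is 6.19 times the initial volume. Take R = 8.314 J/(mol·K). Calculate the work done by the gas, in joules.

V₁ = nRT₁/P₁ = 3.44×8.314×545/547 = 28.5 L.
Polytropic n=1.36: T₂ = T₁(V₁/V₂)^(n−1) = 545×(0.162)^0.36 = 283 K; P₂ = P₁(V₁/V₂)^n = 45.8 kPa.
W = (P₁V₁−P₂V₂)/(n−1) = (547×28.5−45.8×176)/0.36 = 20800 J.

20800 J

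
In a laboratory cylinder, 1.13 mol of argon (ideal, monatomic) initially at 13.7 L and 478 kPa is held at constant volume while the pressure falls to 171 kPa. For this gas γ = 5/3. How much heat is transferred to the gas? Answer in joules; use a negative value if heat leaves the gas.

T₁ = P₁V₁/(nR) = 478×13.7/(1.13×8.314) = 697 K.
Isochoric: V stays 13.7 L; P/T = const ⇒ T₂ = 249 K, P₂ = 171 kPa.
W = 0 (no volume change).
ΔU = nCvΔT = 1.13×12.5×(249−697) = -6310 J.
Q = ΔU = -6310 J.

-6310 J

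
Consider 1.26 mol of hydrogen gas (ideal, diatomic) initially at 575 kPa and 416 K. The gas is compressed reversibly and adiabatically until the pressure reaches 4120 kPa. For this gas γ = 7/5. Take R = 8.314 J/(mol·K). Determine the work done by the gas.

V₁ = nRT₁/P₁ = 1.26×8.314×416/575 = 7.58 L.
Adiabatic: T₂/T₁ = (P₂/P₁)^((γ−1)/γ) ⇒ T₂ = 416×(7.17)^0.286 = 730 K; V₂ = 1.86 L.
ΔU = nCvΔT = 1.26×20.8×(730−416) = 8230 J.
Q = 0 for an adiabatic process, so W = −ΔU = -8230 J.

-8230 J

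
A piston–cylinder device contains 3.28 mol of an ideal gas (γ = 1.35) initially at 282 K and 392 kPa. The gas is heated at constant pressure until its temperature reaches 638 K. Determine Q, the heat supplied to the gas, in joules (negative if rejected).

V₁ = nRT₁/P₁ = 3.28×8.314×282/392 = 19.6 L.
Isobaric: P stays 392 kPa; V/T = const ⇒ T₂ = 638 K, V₂ = 44.4 L.
W = PΔV = 392×(44.4−19.6) kPa·L = 9710 J.
ΔU = nCvΔT = 3.28×23.8×(638−282) = 27700 J.
Q = ΔU + W = nCpΔT = 37400 J.

37400 J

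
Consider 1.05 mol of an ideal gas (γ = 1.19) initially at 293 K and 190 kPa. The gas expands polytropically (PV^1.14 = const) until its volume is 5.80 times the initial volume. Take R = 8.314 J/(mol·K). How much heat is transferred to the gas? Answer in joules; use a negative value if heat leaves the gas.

1050 J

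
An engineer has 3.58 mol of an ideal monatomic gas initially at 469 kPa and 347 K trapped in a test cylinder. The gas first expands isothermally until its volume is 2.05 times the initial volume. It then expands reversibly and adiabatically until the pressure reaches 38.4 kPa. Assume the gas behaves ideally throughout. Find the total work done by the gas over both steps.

V₁ = nRT₁/P₁ = 3.58×8.314×347/469 = 22.0 L.
Step 1 — Isothermal: T stays 347 K; PV = const ⇒ V₂ = 45.1 L, P₂ = 229 kPa.
ΔU = 0 (ideal gas, T constant).
W = nRT ln(V₂/V₁) = 3.58×8.314×347×ln(2.05) = 7410 J.
Q = ΔU + W = 7410 J.
State after step 1: P = 229 kPa, V = 45.1 L, T = 347 K.
Step 2 — Adiabatic: T₂/T₁ = (P₂/P₁)^((γ−1)/γ) ⇒ T₂ = 347×(0.168)^0.400 = 170 K; V₂ = 132 L.
ΔU = nCvΔT = 3.58×12.5×(170−347) = -7910 J.
Q = 0 for an adiabatic process, so W = −ΔU = 7910 J.
Net over both steps: W = 15300 J, Q = 7410 J, ΔU = -7910 J.

15300 J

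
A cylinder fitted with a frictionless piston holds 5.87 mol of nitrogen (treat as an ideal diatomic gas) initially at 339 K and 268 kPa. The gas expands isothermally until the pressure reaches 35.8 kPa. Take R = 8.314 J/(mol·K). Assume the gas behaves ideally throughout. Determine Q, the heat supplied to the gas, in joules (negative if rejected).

33300 J

V₁ = nRT₁/P₁ = 5.87×8.314×339/268 = 61.7 L.
Isothermal: T stays 339 K; PV = const ⇒ V₂ = 462 L, P₂ = 35.8 kPa.
ΔU = 0 (ideal gas, T constant).
W = nRT ln(V₂/V₁) = 5.87×8.314×339×ln(7.49) = 33300 J.
Q = ΔU + W = 33300 J.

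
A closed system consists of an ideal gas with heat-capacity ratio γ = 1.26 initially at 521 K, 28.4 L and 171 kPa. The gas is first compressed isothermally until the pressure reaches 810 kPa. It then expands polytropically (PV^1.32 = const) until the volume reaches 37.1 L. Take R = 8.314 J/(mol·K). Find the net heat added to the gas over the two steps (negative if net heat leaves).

n = P₁V₁/(RT₁) = 171×28.4/(8.314×521) = 1.12 mol.
Step 1 — Isothermal: T stays 521 K; PV = const ⇒ V₂ = 6.00 L, P₂ = 810 kPa.
ΔU = 0 (ideal gas, T constant).
W = nRT ln(V₂/V₁) = 1.12×8.314×521×ln(0.211) = -7550 J.
Q = ΔU + W = -7550 J.
State after step 1: P = 810 kPa, V = 6.00 L, T = 521 K.
Step 2 — Polytropic n=1.32: T₂ = T₁(V₁/V₂)^(n−1) = 521×(0.162)^0.32 = 291 K; P₂ = P₁(V₁/V₂)^n = 73.1 kPa.
W = (P₁V₁−P₂V₂)/(n−1) = (810×6.00−73.1×37.1)/0.32 = 6710 J.
ΔU = nCvΔT = 1.12×32.0×(291−521) = -8250 J.
Q = ΔU + W = -1550 J.
Net over both steps: W = -847 J, Q = -9100 J, ΔU = -8250 J.

-9100 J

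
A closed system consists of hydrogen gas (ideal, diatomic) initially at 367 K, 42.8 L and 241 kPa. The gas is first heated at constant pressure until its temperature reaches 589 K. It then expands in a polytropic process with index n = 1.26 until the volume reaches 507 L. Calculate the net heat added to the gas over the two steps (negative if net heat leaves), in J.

n = P₁V₁/(RT₁) = 241×42.8/(8.314×367) = 3.38 mol.
Step 1 — Isobaric: P stays 241 kPa; V/T = const ⇒ T₂ = 589 K, V₂ = 68.7 L.
W = PΔV = 241×(68.7−42.8) kPa·L = 6240 J.
ΔU = nCvΔT = 3.38×20.8×(589−367) = 15600 J.
Q = ΔU + W = nCpΔT = 21800 J.
State after step 1: P = 241 kPa, V = 68.7 L, T = 589 K.
Step 2 — Polytropic n=1.26: T₂ = T₁(V₁/V₂)^(n−1) = 589×(0.135)^0.26 = 350 K; P₂ = P₁(V₁/V₂)^n = 19.4 kPa.
W = (P₁V₁−P₂V₂)/(n−1) = (241×68.7−19.4×507)/0.26 = 25800 J.
ΔU = nCvΔT = 3.38×20.8×(350−589) = -16800 J.
Q = ΔU + W = 9030 J.
Net over both steps: W = 32000 J, Q = 30900 J, ΔU = -1180 J.

30900 J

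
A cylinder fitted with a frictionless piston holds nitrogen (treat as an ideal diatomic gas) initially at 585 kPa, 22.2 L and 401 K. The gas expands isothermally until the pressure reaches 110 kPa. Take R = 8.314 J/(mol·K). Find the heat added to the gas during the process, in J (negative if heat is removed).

21700 J

n = P₁V₁/(RT₁) = 585×22.2/(8.314×401) = 3.90 mol.
Isothermal: T stays 401 K; PV = const ⇒ V₂ = 118 L, P₂ = 110 kPa.
ΔU = 0 (ideal gas, T constant).
W = nRT ln(V₂/V₁) = 3.90×8.314×401×ln(5.32) = 21700 J.
Q = ΔU + W = 21700 J.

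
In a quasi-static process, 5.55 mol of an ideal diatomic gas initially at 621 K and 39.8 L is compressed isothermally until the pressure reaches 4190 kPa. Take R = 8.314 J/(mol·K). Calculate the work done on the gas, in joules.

P₁ = nRT₁/V₁ = 5.55×8.314×621/39.8 = 720 kPa.
Isothermal: T stays 621 K; PV = const ⇒ V₂ = 6.84 L, P₂ = 4190 kPa.
W = nRT ln(V₂/V₁) = 5.55×8.314×621×ln(0.172) = -50500 J.
Work done on the gas = −W_by = 50500 J.

50500 J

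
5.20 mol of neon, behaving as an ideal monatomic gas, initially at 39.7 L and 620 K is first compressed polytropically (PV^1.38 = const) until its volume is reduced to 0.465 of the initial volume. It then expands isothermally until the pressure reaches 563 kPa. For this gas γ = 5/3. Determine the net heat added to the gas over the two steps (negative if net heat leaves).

34200 J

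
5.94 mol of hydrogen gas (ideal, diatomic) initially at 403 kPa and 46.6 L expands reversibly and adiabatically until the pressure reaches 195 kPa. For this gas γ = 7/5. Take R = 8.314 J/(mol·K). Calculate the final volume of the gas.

T₁ = P₁V₁/(nR) = 403×46.6/(5.94×8.314) = 380 K.
Adiabatic: T₂/T₁ = (P₂/P₁)^((γ−1)/γ) ⇒ T₂ = 380×(0.484)^0.286 = 309 K; V₂ = 78.3 L.

78.3 L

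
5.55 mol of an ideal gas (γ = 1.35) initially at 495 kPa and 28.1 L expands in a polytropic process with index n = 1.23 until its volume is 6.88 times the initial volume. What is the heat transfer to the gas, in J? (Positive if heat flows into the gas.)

T₁ = P₁V₁/(nR) = 495×28.1/(5.55×8.314) = 301 K.
Polytropic n=1.23: T₂ = T₁(V₁/V₂)^(n−1) = 301×(0.145)^0.23 = 193 K; P₂ = P₁(V₁/V₂)^n = 46.2 kPa.
W = (P₁V₁−P₂V₂)/(n−1) = (495×28.1−46.2×193)/0.23 = 21700 J.
ΔU = nCvΔT = 5.55×23.8×(193−301) = -14200 J.
Q = ΔU + W = 7430 J.

7430 J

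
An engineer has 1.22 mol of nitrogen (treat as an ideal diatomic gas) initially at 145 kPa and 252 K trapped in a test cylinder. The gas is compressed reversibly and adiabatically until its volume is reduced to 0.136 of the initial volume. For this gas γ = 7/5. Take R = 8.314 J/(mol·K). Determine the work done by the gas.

V₁ = nRT₁/P₁ = 1.22×8.314×252/145 = 17.6 L.
Adiabatic: TV^(γ−1) = const ⇒ T₂ = 252×(7.35)^0.400 = 560 K; PV^γ = const ⇒ P₂ = 2370 kPa.
ΔU = nCvΔT = 1.22×20.8×(560−252) = 7800 J.
Q = 0 for an adiabatic process, so W = −ΔU = -7800 J.

-7800 J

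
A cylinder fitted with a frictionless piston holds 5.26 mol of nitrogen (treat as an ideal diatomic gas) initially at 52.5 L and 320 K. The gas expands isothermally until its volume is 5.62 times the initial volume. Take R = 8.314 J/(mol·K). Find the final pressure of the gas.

47.4 kPa

P₁ = nRT₁/V₁ = 5.26×8.314×320/52.5 = 267 kPa.
Isothermal: T stays 320 K; PV = const ⇒ V₂ = 295 L, P₂ = 47.4 kPa.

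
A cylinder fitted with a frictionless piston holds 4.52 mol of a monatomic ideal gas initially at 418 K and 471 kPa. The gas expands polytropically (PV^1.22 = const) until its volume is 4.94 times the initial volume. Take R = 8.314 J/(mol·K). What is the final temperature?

294 K

V₁ = nRT₁/P₁ = 4.52×8.314×418/471 = 33.4 L.
Polytropic n=1.22: T₂ = T₁(V₁/V₂)^(n−1) = 418×(0.202)^0.22 = 294 K; P₂ = P₁(V₁/V₂)^n = 67.1 kPa.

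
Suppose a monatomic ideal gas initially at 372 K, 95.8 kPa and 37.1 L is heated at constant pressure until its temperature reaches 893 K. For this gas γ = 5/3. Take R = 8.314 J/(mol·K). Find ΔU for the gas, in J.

n = P₁V₁/(RT₁) = 95.8×37.1/(8.314×372) = 1.15 mol.
Isobaric: P stays 95.8 kPa; V/T = const ⇒ T₂ = 893 K, V₂ = 89.1 L.
For an ideal gas ΔU = nCvΔT with Cv = (3/2)R = 12.5 J/(mol·K).
ΔU = 1.15×12.5×(893−372) = 7470 J.

7470 J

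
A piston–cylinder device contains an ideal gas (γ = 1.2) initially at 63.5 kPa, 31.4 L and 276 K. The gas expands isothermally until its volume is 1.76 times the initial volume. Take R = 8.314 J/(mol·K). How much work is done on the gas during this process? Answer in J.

n = P₁V₁/(RT₁) = 63.5×31.4/(8.314×276) = 0.869 mol.
Isothermal: T stays 276 K; PV = const ⇒ V₂ = 55.3 L, P₂ = 36.1 kPa.
W = nRT ln(V₂/V₁) = 0.869×8.314×276×ln(1.76) = 1130 J.
Work done on the gas = −W_by = -1130 J.

-1130 J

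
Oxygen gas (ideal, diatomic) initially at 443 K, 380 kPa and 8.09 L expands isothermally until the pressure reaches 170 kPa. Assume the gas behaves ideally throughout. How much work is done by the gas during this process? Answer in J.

n = P₁V₁/(RT₁) = 380×8.09/(8.314×443) = 0.835 mol.
Isothermal: T stays 443 K; PV = const ⇒ V₂ = 18.1 L, P₂ = 170 kPa.
W = nRT ln(V₂/V₁) = 0.835×8.314×443×ln(2.24) = 2470 J.

2470 J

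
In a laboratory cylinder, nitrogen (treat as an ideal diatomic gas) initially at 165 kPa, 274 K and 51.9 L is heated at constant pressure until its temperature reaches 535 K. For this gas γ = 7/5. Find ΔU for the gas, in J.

20400 J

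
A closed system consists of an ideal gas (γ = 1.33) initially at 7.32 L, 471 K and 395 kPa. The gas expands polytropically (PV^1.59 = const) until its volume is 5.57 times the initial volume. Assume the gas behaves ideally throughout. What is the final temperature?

Polytropic n=1.59: T₂ = T₁(V₁/V₂)^(n−1) = 471×(0.180)^0.59 = 171 K; P₂ = P₁(V₁/V₂)^n = 25.7 kPa.

171 K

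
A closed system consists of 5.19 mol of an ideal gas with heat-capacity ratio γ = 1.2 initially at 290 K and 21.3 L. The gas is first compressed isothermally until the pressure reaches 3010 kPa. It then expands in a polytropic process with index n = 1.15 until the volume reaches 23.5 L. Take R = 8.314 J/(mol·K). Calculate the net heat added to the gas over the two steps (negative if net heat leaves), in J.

P₁ = nRT₁/V₁ = 5.19×8.314×290/21.3 = 587 kPa.
Step 1 — Isothermal: T stays 290 K; PV = const ⇒ V₂ = 4.16 L, P₂ = 3010 kPa.
ΔU = 0 (ideal gas, T constant).
W = nRT ln(V₂/V₁) = 5.19×8.314×290×ln(0.195) = -20400 J.
Q = ΔU + W = -20400 J.
State after step 1: P = 3010 kPa, V = 4.16 L, T = 290 K.
Step 2 — Polytropic n=1.15: T₂ = T₁(V₁/V₂)^(n−1) = 290×(0.177)^0.15 = 224 K; P₂ = P₁(V₁/V₂)^n = 411 kPa.
W = (P₁V₁−P₂V₂)/(n−1) = (3010×4.16−411×23.5)/0.15 = 19100 J.
ΔU = nCvΔT = 5.19×41.6×(224−290) = -14300 J.
Q = ΔU + W = 4770 J.
Net over both steps: W = -1360 J, Q = -15700 J, ΔU = -14300 J.

-15700 J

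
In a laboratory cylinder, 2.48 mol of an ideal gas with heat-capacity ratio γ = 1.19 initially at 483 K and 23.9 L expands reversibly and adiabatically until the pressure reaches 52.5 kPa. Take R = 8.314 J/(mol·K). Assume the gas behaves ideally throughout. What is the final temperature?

347 K

P₁ = nRT₁/V₁ = 2.48×8.314×483/23.9 = 417 kPa.
Adiabatic: T₂/T₁ = (P₂/P₁)^((γ−1)/γ) ⇒ T₂ = 483×(0.126)^0.160 = 347 K; V₂ = 136 L.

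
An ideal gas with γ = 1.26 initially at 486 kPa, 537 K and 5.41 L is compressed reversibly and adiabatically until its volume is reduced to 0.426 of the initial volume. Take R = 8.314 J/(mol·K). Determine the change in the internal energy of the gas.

2510 J

n = P₁V₁/(RT₁) = 486×5.41/(8.314×537) = 0.589 mol.
Adiabatic: TV^(γ−1) = const ⇒ T₂ = 537×(2.35)^0.260 = 670 K; PV^γ = const ⇒ P₂ = 1420 kPa.
For an ideal gas ΔU = nCvΔT with Cv = R/(γ−1) = 32.0 J/(mol·K).
ΔU = 0.589×32.0×(670−537) = 2510 J.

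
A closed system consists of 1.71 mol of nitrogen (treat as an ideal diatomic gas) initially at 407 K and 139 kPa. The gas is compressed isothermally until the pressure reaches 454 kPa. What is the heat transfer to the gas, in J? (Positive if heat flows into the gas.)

V₁ = nRT₁/P₁ = 1.71×8.314×407/139 = 41.6 L.
Isothermal: T stays 407 K; PV = const ⇒ V₂ = 12.7 L, P₂ = 454 kPa.
ΔU = 0 (ideal gas, T constant).
W = nRT ln(V₂/V₁) = 1.71×8.314×407×ln(0.306) = -6850 J.
Q = ΔU + W = -6850 J.

-6850 J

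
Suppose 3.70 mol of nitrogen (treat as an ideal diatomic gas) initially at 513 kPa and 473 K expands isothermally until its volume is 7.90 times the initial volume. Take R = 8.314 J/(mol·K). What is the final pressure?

64.9 kPa

V₁ = nRT₁/P₁ = 3.70×8.314×473/513 = 28.4 L.
Isothermal: T stays 473 K; PV = const ⇒ V₂ = 224 L, P₂ = 64.9 kPa.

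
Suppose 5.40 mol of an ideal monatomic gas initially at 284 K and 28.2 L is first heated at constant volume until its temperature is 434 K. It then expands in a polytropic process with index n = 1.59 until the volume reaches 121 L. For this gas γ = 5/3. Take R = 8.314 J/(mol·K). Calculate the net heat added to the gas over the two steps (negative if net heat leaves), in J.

12300 J

P₁ = nRT₁/V₁ = 5.40×8.314×284/28.2 = 452 kPa.
Step 1 — Isochoric: V stays 28.2 L; P/T = const ⇒ T₂ = 434 K, P₂ = 691 kPa.
W = 0 (no volume change).
ΔU = nCvΔT = 5.40×12.5×(434−284) = 10100 J.
Q = ΔU = 10100 J.
State after step 1: P = 691 kPa, V = 28.2 L, T = 434 K.
Step 2 — Polytropic n=1.59: T₂ = T₁(V₁/V₂)^(n−1) = 434×(0.233)^0.59 = 184 K; P₂ = P₁(V₁/V₂)^n = 68.2 kPa.
W = (P₁V₁−P₂V₂)/(n−1) = (691×28.2−68.2×121)/0.59 = 19000 J.
ΔU = nCvΔT = 5.40×12.5×(184−434) = -16900 J.
Q = ΔU + W = 2190 J.
Net over both steps: W = 19000 J, Q = 12300 J, ΔU = -6750 J.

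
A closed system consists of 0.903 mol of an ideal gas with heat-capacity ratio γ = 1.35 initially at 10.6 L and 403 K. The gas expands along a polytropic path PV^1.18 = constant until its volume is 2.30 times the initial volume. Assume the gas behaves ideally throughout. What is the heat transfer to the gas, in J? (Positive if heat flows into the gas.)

P₁ = nRT₁/V₁ = 0.903×8.314×403/10.6 = 285 kPa.
Polytropic n=1.18: T₂ = T₁(V₁/V₂)^(n−1) = 403×(0.435)^0.18 = 347 K; P₂ = P₁(V₁/V₂)^n = 107 kPa.
W = (P₁V₁−P₂V₂)/(n−1) = (285×10.6−107×24.4)/0.18 = 2340 J.
ΔU = nCvΔT = 0.903×23.8×(347−403) = -1200 J.
Q = ΔU + W = 1140 J.

1140 J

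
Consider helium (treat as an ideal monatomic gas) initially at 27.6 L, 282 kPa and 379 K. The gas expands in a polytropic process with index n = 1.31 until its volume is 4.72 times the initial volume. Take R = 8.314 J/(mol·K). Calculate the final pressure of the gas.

Polytropic n=1.31: T₂ = T₁(V₁/V₂)^(n−1) = 379×(0.212)^0.31 = 234 K; P₂ = P₁(V₁/V₂)^n = 36.9 kPa.

36.9 kPa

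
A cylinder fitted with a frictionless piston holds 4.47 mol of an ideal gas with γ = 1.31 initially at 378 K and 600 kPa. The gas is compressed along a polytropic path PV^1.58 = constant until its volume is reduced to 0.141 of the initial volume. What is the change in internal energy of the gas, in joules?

V₁ = nRT₁/P₁ = 4.47×8.314×378/600 = 23.4 L.
Polytropic n=1.58: T₂ = T₁(V₁/V₂)^(n−1) = 378×(7.09)^0.58 = 1180 K; P₂ = P₁(V₁/V₂)^n = 13300 kPa.
For an ideal gas ΔU = nCvΔT with Cv = R/(γ−1) = 26.8 J/(mol·K).
ΔU = 4.47×26.8×(1180−378) = 95800 J.

95800 J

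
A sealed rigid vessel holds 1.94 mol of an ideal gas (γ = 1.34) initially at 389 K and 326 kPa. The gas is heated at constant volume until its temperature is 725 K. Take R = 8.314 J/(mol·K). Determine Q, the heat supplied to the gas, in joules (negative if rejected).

15900 J

V₁ = nRT₁/P₁ = 1.94×8.314×389/326 = 19.2 L.
Isochoric: V stays 19.2 L; P/T = const ⇒ T₂ = 725 K, P₂ = 608 kPa.
W = 0 (no volume change).
ΔU = nCvΔT = 1.94×24.5×(725−389) = 15900 J.
Q = ΔU = 15900 J.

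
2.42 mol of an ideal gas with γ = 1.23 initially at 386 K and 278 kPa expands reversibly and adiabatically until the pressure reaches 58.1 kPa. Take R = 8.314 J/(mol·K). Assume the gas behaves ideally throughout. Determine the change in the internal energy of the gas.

-8570 J

V₁ = nRT₁/P₁ = 2.42×8.314×386/278 = 27.9 L.
Adiabatic: T₂/T₁ = (P₂/P₁)^((γ−1)/γ) ⇒ T₂ = 386×(0.209)^0.187 = 288 K; V₂ = 99.7 L.
For an ideal gas ΔU = nCvΔT with Cv = R/(γ−1) = 36.1 J/(mol·K).
ΔU = 2.42×36.1×(288−386) = -8570 J.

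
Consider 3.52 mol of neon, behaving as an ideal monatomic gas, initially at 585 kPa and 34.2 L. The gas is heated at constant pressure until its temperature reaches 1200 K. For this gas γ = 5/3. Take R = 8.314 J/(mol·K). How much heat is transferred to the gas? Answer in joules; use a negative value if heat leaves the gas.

37800 J

T₁ = P₁V₁/(nR) = 585×34.2/(3.52×8.314) = 684 K.
Isobaric: P stays 585 kPa; V/T = const ⇒ T₂ = 1200 K, V₂ = 60.0 L.
W = PΔV = 585×(60.0−34.2) kPa·L = 15100 J.
ΔU = nCvΔT = 3.52×12.5×(1200−684) = 22700 J.
Q = ΔU + W = nCpΔT = 37800 J.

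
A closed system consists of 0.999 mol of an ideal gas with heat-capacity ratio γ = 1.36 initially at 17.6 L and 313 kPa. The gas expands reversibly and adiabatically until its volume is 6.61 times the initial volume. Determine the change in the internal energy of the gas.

T₁ = P₁V₁/(nR) = 313×17.6/(0.999×8.314) = 663 K.
Adiabatic: TV^(γ−1) = const ⇒ T₂ = 663×(0.151)^0.360 = 336 K; PV^γ = const ⇒ P₂ = 24.0 kPa.
For an ideal gas ΔU = nCvΔT with Cv = R/(γ−1) = 23.1 J/(mol·K).
ΔU = 0.999×23.1×(336−663) = -7550 J.

-7550 J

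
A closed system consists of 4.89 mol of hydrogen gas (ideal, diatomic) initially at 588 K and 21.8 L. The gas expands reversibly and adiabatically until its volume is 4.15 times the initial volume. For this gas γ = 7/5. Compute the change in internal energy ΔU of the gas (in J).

P₁ = nRT₁/V₁ = 4.89×8.314×588/21.8 = 1100 kPa.
Adiabatic: TV^(γ−1) = const ⇒ T₂ = 588×(0.241)^0.400 = 333 K; PV^γ = const ⇒ P₂ = 150 kPa.
For an ideal gas ΔU = nCvΔT with Cv = (5/2)R = 20.8 J/(mol·K).
ΔU = 4.89×20.8×(333−588) = -25900 J.

-25900 J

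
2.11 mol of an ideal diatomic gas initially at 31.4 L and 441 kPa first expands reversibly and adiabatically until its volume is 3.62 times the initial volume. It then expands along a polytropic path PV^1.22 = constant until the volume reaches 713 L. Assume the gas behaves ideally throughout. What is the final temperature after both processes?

T₁ = P₁V₁/(nR) = 441×31.4/(2.11×8.314) = 789 K.
Step 1 — Adiabatic: TV^(γ−1) = const ⇒ T₂ = 789×(0.276)^0.400 = 472 K; PV^γ = const ⇒ P₂ = 72.8 kPa.
ΔU = nCvΔT = 2.11×20.8×(472−789) = -13900 J.
Q = 0 for an adiabatic process, so W = −ΔU = 13900 J.
State after step 1: P = 72.8 kPa, V = 114 L, T = 472 K.
Step 2 — Polytropic n=1.22: T₂ = T₁(V₁/V₂)^(n−1) = 472×(0.159)^0.22 = 315 K; P₂ = P₁(V₁/V₂)^n = 7.75 kPa.
W = (P₁V₁−P₂V₂)/(n−1) = (72.8×114−7.75×713)/0.22 = 12500 J.
ΔU = nCvΔT = 2.11×20.8×(315−472) = -6880 J.
Q = ΔU + W = 5630 J.
Net over both steps: W = 26400 J, Q = 5630 J, ΔU = -20800 J.

315 K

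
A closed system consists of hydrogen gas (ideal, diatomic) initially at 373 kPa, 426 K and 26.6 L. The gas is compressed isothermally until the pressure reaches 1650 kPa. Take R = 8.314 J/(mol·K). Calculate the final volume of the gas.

6.01 L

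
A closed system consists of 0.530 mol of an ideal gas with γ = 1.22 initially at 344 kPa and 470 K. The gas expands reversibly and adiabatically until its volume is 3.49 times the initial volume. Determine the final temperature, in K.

V₁ = nRT₁/P₁ = 0.530×8.314×470/344 = 6.02 L.
Adiabatic: TV^(γ−1) = const ⇒ T₂ = 470×(0.287)^0.220 = 357 K; PV^γ = const ⇒ P₂ = 74.9 kPa.

357 K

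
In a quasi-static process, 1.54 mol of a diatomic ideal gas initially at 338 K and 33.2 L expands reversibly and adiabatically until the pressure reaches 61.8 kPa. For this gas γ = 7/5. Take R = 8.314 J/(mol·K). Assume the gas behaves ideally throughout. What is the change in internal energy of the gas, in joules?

P₁ = nRT₁/V₁ = 1.54×8.314×338/33.2 = 130 kPa.
Adiabatic: T₂/T₁ = (P₂/P₁)^((γ−1)/γ) ⇒ T₂ = 338×(0.474)^0.286 = 273 K; V₂ = 56.6 L.
For an ideal gas ΔU = nCvΔT with Cv = (5/2)R = 20.8 J/(mol·K).
ΔU = 1.54×20.8×(273−338) = -2080 J.

-2080 J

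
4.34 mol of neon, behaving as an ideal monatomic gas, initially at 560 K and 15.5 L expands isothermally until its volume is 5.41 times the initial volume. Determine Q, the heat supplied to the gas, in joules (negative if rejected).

34100 J

P₁ = nRT₁/V₁ = 4.34×8.314×560/15.5 = 1300 kPa.
Isothermal: T stays 560 K; PV = const ⇒ V₂ = 83.9 L, P₂ = 241 kPa.
ΔU = 0 (ideal gas, T constant).
W = nRT ln(V₂/V₁) = 4.34×8.314×560×ln(5.41) = 34100 J.
Q = ΔU + W = 34100 J.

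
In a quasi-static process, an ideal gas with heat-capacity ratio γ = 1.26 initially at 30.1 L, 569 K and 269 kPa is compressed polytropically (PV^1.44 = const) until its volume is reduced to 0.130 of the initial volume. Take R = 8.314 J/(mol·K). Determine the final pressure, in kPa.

Polytropic n=1.44: T₂ = T₁(V₁/V₂)^(n−1) = 569×(7.69)^0.44 = 1400 K; P₂ = P₁(V₁/V₂)^n = 5080 kPa.

5080 kPa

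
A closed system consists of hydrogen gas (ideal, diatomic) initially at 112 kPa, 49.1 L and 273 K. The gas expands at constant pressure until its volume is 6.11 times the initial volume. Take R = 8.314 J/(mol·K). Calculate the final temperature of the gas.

1670 K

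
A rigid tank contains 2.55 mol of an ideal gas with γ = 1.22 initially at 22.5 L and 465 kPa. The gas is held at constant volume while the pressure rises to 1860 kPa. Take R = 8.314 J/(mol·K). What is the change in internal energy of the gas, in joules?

T₁ = P₁V₁/(nR) = 465×22.5/(2.55×8.314) = 493 K.
Isochoric: V stays 22.5 L; P/T = const ⇒ T₂ = 1970 K, P₂ = 1860 kPa.
For an ideal gas ΔU = nCvΔT with Cv = R/(γ−1) = 37.8 J/(mol·K).
ΔU = 2.55×37.8×(1970−493) = 143000 J.

143000 J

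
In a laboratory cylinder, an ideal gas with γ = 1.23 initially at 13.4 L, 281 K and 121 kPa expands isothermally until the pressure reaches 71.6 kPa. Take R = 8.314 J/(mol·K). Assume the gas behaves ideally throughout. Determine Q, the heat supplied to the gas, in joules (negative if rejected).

851 J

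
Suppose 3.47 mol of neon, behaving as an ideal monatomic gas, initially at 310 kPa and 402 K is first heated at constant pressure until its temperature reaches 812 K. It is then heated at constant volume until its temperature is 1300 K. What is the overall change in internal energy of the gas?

V₁ = nRT₁/P₁ = 3.47×8.314×402/310 = 37.4 L.
Step 1 — Isobaric: P stays 310 kPa; V/T = const ⇒ T₂ = 812 K, V₂ = 75.6 L.
W = PΔV = 310×(75.6−37.4) kPa·L = 11800 J.
ΔU = nCvΔT = 3.47×12.5×(812−402) = 17700 J.
Q = ΔU + W = nCpΔT = 29600 J.
State after step 1: P = 310 kPa, V = 75.6 L, T = 812 K.
Step 2 — Isochoric: V stays 75.6 L; P/T = const ⇒ T₂ = 1300 K, P₂ = 496 kPa.
W = 0 (no volume change).
ΔU = nCvΔT = 3.47×12.5×(1300−812) = 21100 J.
Q = ΔU = 21100 J.
Net over both steps: W = 11800 J, Q = 50700 J, ΔU = 38900 J.

38900 J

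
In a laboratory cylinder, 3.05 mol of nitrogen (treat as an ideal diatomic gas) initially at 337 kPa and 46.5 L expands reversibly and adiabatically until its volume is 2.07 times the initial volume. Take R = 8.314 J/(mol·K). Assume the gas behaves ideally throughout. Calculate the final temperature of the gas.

T₁ = P₁V₁/(nR) = 337×46.5/(3.05×8.314) = 618 K.
Adiabatic: TV^(γ−1) = const ⇒ T₂ = 618×(0.483)^0.400 = 462 K; PV^γ = const ⇒ P₂ = 122 kPa.

462 K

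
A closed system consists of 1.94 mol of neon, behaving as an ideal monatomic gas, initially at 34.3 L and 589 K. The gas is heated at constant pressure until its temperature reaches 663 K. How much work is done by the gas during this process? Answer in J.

1190 J

P₁ = nRT₁/V₁ = 1.94×8.314×589/34.3 = 277 kPa.
Isobaric: P stays 277 kPa; V/T = const ⇒ T₂ = 663 K, V₂ = 38.6 L.
W = PΔV = 277×(38.6−34.3) kPa·L = 1190 J.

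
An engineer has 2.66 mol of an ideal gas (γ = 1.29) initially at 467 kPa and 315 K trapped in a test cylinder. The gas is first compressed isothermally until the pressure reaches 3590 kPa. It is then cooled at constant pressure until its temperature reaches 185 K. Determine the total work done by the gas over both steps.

-17100 J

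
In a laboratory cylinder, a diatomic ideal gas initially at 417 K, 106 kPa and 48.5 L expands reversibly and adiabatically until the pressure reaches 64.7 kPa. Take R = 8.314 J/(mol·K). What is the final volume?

69.0 L

Adiabatic: T₂/T₁ = (P₂/P₁)^((γ−1)/γ) ⇒ T₂ = 417×(0.610)^0.286 = 362 K; V₂ = 69.0 L.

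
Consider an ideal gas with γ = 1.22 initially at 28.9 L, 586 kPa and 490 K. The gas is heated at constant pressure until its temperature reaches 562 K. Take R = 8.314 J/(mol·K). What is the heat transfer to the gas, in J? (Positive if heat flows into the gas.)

13800 J

n = P₁V₁/(RT₁) = 586×28.9/(8.314×490) = 4.16 mol.
Isobaric: P stays 586 kPa; V/T = const ⇒ T₂ = 562 K, V₂ = 33.1 L.
W = PΔV = 586×(33.1−28.9) kPa·L = 2490 J.
ΔU = nCvΔT = 4.16×37.8×(562−490) = 11300 J.
Q = ΔU + W = nCpΔT = 13800 J.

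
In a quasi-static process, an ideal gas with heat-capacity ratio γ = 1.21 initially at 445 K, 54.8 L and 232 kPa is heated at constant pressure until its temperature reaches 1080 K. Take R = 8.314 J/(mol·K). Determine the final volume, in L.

Isobaric: P stays 232 kPa; V/T = const ⇒ T₂ = 1080 K, V₂ = 133 L.

133 L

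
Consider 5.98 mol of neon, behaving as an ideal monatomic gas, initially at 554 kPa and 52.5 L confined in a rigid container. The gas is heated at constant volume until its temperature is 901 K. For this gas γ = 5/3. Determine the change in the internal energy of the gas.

T₁ = P₁V₁/(nR) = 554×52.5/(5.98×8.314) = 585 K.
Isochoric: V stays 52.5 L; P/T = const ⇒ T₂ = 901 K, P₂ = 853 kPa.
For an ideal gas ΔU = nCvΔT with Cv = (3/2)R = 12.5 J/(mol·K).
ΔU = 5.98×12.5×(901−585) = 23600 J.

23600 J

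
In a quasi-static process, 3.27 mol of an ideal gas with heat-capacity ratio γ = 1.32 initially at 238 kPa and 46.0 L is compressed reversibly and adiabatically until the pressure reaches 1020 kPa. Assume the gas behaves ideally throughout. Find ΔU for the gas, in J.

14500 J

T₁ = P₁V₁/(nR) = 238×46.0/(3.27×8.314) = 403 K.
Adiabatic: T₂/T₁ = (P₂/P₁)^((γ−1)/γ) ⇒ T₂ = 403×(4.29)^0.242 = 573 K; V₂ = 15.3 L.
For an ideal gas ΔU = nCvΔT with Cv = R/(γ−1) = 26.0 J/(mol·K).
ΔU = 3.27×26.0×(573−403) = 14500 J.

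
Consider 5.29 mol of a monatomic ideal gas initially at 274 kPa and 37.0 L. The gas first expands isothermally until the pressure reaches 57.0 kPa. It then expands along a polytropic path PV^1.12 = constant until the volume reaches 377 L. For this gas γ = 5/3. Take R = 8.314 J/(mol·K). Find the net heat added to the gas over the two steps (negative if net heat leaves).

21900 J

T₁ = P₁V₁/(nR) = 274×37.0/(5.29×8.314) = 231 K.
Step 1 — Isothermal: T stays 231 K; PV = const ⇒ V₂ = 178 L, P₂ = 57.0 kPa.
ΔU = 0 (ideal gas, T constant).
W = nRT ln(V₂/V₁) = 5.29×8.314×231×ln(4.81) = 15900 J.
Q = ΔU + W = 15900 J.
State after step 1: P = 57.0 kPa, V = 178 L, T = 231 K.
Step 2 — Polytropic n=1.12: T₂ = T₁(V₁/V₂)^(n−1) = 231×(0.472)^0.12 = 211 K; P₂ = P₁(V₁/V₂)^n = 24.6 kPa.
W = (P₁V₁−P₂V₂)/(n−1) = (57.0×178−24.6×377)/0.12 = 7280 J.
ΔU = nCvΔT = 5.29×12.5×(211−231) = -1310 J.
Q = ΔU + W = 5970 J.
Net over both steps: W = 23200 J, Q = 21900 J, ΔU = -1310 J.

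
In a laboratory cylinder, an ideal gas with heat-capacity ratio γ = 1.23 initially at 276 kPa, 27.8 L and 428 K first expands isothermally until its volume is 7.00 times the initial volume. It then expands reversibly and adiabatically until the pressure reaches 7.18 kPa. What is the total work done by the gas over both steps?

24000 J

n = P₁V₁/(RT₁) = 276×27.8/(8.314×428) = 2.16 mol.
Step 1 — Isothermal: T stays 428 K; PV = const ⇒ V₂ = 195 L, P₂ = 39.4 kPa.
ΔU = 0 (ideal gas, T constant).
W = nRT ln(V₂/V₁) = 2.16×8.314×428×ln(7.00) = 14900 J.
Q = ΔU + W = 14900 J.
State after step 1: P = 39.4 kPa, V = 195 L, T = 428 K.
Step 2 — Adiabatic: T₂/T₁ = (P₂/P₁)^((γ−1)/γ) ⇒ T₂ = 428×(0.182)^0.187 = 311 K; V₂ = 777 L.
ΔU = nCvΔT = 2.16×36.1×(311−428) = -9100 J.
Q = 0 for an adiabatic process, so W = −ΔU = 9100 J.
Net over both steps: W = 24000 J, Q = 14900 J, ΔU = -9100 J.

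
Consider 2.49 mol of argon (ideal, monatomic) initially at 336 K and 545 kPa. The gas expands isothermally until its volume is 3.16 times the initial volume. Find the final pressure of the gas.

172 kPa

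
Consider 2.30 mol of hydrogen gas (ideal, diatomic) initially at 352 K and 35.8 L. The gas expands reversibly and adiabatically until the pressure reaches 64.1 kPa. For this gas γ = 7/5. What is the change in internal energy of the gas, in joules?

-4450 J

P₁ = nRT₁/V₁ = 2.30×8.314×352/35.8 = 188 kPa.
Adiabatic: T₂/T₁ = (P₂/P₁)^((γ−1)/γ) ⇒ T₂ = 352×(0.341)^0.286 = 259 K; V₂ = 77.2 L.
For an ideal gas ΔU = nCvΔT with Cv = (5/2)R = 20.8 J/(mol·K).
ΔU = 2.30×20.8×(259−352) = -4450 J.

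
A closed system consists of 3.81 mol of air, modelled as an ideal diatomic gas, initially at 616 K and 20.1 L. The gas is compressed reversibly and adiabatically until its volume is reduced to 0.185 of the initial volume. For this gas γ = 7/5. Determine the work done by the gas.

-47000 J

P₁ = nRT₁/V₁ = 3.81×8.314×616/20.1 = 971 kPa.
Adiabatic: TV^(γ−1) = const ⇒ T₂ = 616×(5.41)^0.400 = 1210 K; PV^γ = const ⇒ P₂ = 10300 kPa.
ΔU = nCvΔT = 3.81×20.8×(1210−616) = 47000 J.
Q = 0 for an adiabatic process, so W = −ΔU = -47000 J.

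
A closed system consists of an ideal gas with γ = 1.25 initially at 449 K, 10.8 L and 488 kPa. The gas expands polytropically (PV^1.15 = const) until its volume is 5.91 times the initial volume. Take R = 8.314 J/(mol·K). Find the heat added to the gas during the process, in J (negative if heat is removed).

n = P₁V₁/(RT₁) = 488×10.8/(8.314×449) = 1.41 mol.
Polytropic n=1.15: T₂ = T₁(V₁/V₂)^(n−1) = 449×(0.169)^0.15 = 344 K; P₂ = P₁(V₁/V₂)^n = 63.3 kPa.
W = (P₁V₁−P₂V₂)/(n−1) = (488×10.8−63.3×63.8)/0.15 = 8220 J.
ΔU = nCvΔT = 1.41×33.3×(344−449) = -4930 J.
Q = ΔU + W = 3290 J.

3290 J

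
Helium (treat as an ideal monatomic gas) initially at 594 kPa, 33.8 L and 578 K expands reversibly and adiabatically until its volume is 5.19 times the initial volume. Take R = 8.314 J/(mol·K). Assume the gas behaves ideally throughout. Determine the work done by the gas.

20100 J

n = P₁V₁/(RT₁) = 594×33.8/(8.314×578) = 4.18 mol.
Adiabatic: TV^(γ−1) = const ⇒ T₂ = 578×(0.193)^0.667 = 193 K; PV^γ = const ⇒ P₂ = 38.2 kPa.
ΔU = nCvΔT = 4.18×12.5×(193−578) = -20100 J.
Q = 0 for an adiabatic process, so W = −ΔU = 20100 J.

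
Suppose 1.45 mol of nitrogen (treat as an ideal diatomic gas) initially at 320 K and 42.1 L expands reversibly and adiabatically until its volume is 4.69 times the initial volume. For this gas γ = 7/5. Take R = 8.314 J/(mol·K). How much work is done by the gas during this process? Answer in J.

P₁ = nRT₁/V₁ = 1.45×8.314×320/42.1 = 91.6 kPa.
Adiabatic: TV^(γ−1) = const ⇒ T₂ = 320×(0.213)^0.400 = 172 K; PV^γ = const ⇒ P₂ = 10.5 kPa.
ΔU = nCvΔT = 1.45×20.8×(172−320) = -4450 J.
Q = 0 for an adiabatic process, so W = −ΔU = 4450 J.

4450 J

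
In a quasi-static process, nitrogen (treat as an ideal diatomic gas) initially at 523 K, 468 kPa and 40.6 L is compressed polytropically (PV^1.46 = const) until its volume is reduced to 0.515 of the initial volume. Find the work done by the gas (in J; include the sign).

n = P₁V₁/(RT₁) = 468×40.6/(8.314×523) = 4.37 mol.
Polytropic n=1.46: T₂ = T₁(V₁/V₂)^(n−1) = 523×(1.94)^0.46 = 710 K; P₂ = P₁(V₁/V₂)^n = 1230 kPa.
W = (P₁V₁−P₂V₂)/(n−1) = (468×40.6−1230×20.9)/0.46 = -14700 J.

-14700 J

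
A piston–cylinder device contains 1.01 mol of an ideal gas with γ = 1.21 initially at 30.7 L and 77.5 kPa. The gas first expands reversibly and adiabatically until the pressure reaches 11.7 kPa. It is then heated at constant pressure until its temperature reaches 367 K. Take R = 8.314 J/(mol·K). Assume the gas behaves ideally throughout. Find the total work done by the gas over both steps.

T₁ = P₁V₁/(nR) = 77.5×30.7/(1.01×8.314) = 283 K.
Step 1 — Adiabatic: T₂/T₁ = (P₂/P₁)^((γ−1)/γ) ⇒ T₂ = 283×(0.151)^0.174 = 204 K; V₂ = 146 L.
ΔU = nCvΔT = 1.01×39.6×(204−283) = -3170 J.
Q = 0 for an adiabatic process, so W = −ΔU = 3170 J.
State after step 1: P = 11.7 kPa, V = 146 L, T = 204 K.
Step 2 — Isobaric: P stays 11.7 kPa; V/T = const ⇒ T₂ = 367 K, V₂ = 263 L.
W = PΔV = 11.7×(263−146) kPa·L = 1370 J.
ΔU = nCvΔT = 1.01×39.6×(367−204) = 6510 J.
Q = ΔU + W = nCpΔT = 7880 J.
Net over both steps: W = 4540 J, Q = 7880 J, ΔU = 3350 J.

4540 J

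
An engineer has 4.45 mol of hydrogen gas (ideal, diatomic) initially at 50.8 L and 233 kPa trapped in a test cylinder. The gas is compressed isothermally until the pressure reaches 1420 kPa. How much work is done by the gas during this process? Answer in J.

-21400 J

T₁ = P₁V₁/(nR) = 233×50.8/(4.45×8.314) = 320 K.
Isothermal: T stays 320 K; PV = const ⇒ V₂ = 8.34 L, P₂ = 1420 kPa.
W = nRT ln(V₂/V₁) = 4.45×8.314×320×ln(0.164) = -21400 J.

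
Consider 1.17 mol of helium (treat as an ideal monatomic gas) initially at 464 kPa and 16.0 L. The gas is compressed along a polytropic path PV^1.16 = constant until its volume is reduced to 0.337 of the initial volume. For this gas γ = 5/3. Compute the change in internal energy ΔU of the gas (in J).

2120 J

T₁ = P₁V₁/(nR) = 464×16.0/(1.17×8.314) = 763 K.
Polytropic n=1.16: T₂ = T₁(V₁/V₂)^(n−1) = 763×(2.97)^0.16 = 908 K; P₂ = P₁(V₁/V₂)^n = 1640 kPa.
For an ideal gas ΔU = nCvΔT with Cv = (3/2)R = 12.5 J/(mol·K).
ΔU = 1.17×12.5×(908−763) = 2120 J.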